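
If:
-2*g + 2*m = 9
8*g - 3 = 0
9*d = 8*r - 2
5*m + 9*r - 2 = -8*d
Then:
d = -197/145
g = 3/8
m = 39/8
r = -1483/1160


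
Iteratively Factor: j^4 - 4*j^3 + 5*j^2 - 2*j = (j)*(j^3 - 4*j^2 + 5*j - 2) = j*(j - 1)*(j^2 - 3*j + 2) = j*(j - 1)^2*(j - 2)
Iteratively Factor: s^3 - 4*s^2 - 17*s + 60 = (s - 3)*(s^2 - s - 20) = (s - 3)*(s + 4)*(s - 5)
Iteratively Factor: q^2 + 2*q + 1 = (q + 1)*(q + 1)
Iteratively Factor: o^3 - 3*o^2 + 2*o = (o)*(o^2 - 3*o + 2) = o*(o - 2)*(o - 1)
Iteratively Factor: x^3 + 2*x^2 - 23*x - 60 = (x + 3)*(x^2 - x - 20) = (x + 3)*(x + 4)*(x - 5)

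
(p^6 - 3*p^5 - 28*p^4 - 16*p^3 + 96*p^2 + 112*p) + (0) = p^6 - 3*p^5 - 28*p^4 - 16*p^3 + 96*p^2 + 112*p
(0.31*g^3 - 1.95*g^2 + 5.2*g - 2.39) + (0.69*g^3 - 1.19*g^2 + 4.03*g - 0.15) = 1.0*g^3 - 3.14*g^2 + 9.23*g - 2.54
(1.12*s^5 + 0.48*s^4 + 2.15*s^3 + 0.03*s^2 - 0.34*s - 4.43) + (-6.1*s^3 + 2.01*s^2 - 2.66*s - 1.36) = 1.12*s^5 + 0.48*s^4 - 3.95*s^3 + 2.04*s^2 - 3.0*s - 5.79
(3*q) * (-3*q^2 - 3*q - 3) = -9*q^3 - 9*q^2 - 9*q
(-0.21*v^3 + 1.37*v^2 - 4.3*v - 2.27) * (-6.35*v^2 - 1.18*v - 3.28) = 1.3335*v^5 - 8.4517*v^4 + 26.3772*v^3 + 14.9949*v^2 + 16.7826*v + 7.4456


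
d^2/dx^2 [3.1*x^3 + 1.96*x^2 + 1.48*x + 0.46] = 18.6*x + 3.92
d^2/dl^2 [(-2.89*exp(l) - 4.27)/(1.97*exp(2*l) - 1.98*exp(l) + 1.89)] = (-11.215801*exp(4*l) - 77.558506*exp(3*l) + 114.528708*exp(2*l) + 36.038898*exp(l) - 26.302563)*exp(l)/(7.645373*exp(6*l) - 23.052546*exp(5*l) + 45.174267*exp(4*l) - 51.995196*exp(3*l) + 43.339779*exp(2*l) - 21.218274*exp(l) + 6.751269)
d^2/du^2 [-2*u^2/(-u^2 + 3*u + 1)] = 4*(3*u^3 + 3*u^2 + 1)/(u^6 - 9*u^5 + 24*u^4 - 9*u^3 - 24*u^2 - 9*u - 1)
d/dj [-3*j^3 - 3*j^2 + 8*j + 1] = -9*j^2 - 6*j + 8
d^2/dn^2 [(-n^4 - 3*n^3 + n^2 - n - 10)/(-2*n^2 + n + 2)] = 2*(4*n^6 - 6*n^5 - 9*n^4 + 33*n^3 + 150*n^2 - 12*n + 44)/(8*n^6 - 12*n^5 - 18*n^4 + 23*n^3 + 18*n^2 - 12*n - 8)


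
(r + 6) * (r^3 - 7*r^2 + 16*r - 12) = r^4 - r^3 - 26*r^2 + 84*r - 72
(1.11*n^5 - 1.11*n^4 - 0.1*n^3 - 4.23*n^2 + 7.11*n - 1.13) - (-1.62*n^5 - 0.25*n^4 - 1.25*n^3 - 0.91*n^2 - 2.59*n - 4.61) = 2.73*n^5 - 0.86*n^4 + 1.15*n^3 - 3.32*n^2 + 9.7*n + 3.48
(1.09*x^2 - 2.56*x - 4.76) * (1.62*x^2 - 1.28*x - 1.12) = 1.7658*x^4 - 5.5424*x^3 - 5.6552*x^2 + 8.96*x + 5.3312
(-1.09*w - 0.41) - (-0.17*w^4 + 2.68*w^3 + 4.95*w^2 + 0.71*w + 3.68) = 0.17*w^4 - 2.68*w^3 - 4.95*w^2 - 1.8*w - 4.09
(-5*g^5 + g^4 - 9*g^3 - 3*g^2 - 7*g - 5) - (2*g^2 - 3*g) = -5*g^5 + g^4 - 9*g^3 - 5*g^2 - 4*g - 5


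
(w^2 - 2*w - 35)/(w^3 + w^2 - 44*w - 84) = (w + 5)/(w^2 + 8*w + 12)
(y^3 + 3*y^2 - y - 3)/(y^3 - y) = (y + 3)/y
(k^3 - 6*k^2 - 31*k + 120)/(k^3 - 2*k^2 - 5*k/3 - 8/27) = 27*(-k^3 + 6*k^2 + 31*k - 120)/(-27*k^3 + 54*k^2 + 45*k + 8)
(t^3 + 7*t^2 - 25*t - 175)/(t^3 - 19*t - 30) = (t^2 + 12*t + 35)/(t^2 + 5*t + 6)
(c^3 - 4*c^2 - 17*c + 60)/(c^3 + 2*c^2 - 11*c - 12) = (c - 5)/(c + 1)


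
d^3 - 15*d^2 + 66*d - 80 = (d - 8)*(d - 5)*(d - 2)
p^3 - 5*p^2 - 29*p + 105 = (p - 7)*(p - 3)*(p + 5)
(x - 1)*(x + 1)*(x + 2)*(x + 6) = x^4 + 8*x^3 + 11*x^2 - 8*x - 12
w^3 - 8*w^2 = w^2*(w - 8)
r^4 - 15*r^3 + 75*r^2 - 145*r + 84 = (r - 7)*(r - 4)*(r - 3)*(r - 1)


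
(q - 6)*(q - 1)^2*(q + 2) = q^4 - 6*q^3 - 3*q^2 + 20*q - 12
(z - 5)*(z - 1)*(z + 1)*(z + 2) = z^4 - 3*z^3 - 11*z^2 + 3*z + 10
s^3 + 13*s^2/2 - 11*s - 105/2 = (s - 3)*(s + 5/2)*(s + 7)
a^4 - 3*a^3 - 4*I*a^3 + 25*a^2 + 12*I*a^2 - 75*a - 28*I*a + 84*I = (a - 3)*(a - 7*I)*(a - I)*(a + 4*I)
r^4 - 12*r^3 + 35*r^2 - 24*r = r*(r - 8)*(r - 3)*(r - 1)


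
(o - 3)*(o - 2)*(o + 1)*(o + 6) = o^4 + 2*o^3 - 23*o^2 + 12*o + 36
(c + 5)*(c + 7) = c^2 + 12*c + 35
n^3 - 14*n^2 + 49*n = n*(n - 7)^2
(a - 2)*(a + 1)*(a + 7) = a^3 + 6*a^2 - 9*a - 14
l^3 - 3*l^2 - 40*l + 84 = (l - 7)*(l - 2)*(l + 6)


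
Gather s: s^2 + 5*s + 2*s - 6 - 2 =s^2 + 7*s - 8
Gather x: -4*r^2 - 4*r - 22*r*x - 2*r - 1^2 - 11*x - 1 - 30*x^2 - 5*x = -4*r^2 - 6*r - 30*x^2 + x*(-22*r - 16) - 2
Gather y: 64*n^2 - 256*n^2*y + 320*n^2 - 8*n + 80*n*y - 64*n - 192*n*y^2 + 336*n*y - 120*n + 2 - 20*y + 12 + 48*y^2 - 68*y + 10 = 384*n^2 - 192*n + y^2*(48 - 192*n) + y*(-256*n^2 + 416*n - 88) + 24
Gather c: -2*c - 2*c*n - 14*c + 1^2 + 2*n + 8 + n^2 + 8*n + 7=c*(-2*n - 16) + n^2 + 10*n + 16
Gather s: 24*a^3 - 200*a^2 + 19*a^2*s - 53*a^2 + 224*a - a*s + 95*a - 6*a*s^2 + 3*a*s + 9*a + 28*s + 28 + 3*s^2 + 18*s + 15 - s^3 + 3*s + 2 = 24*a^3 - 253*a^2 + 328*a - s^3 + s^2*(3 - 6*a) + s*(19*a^2 + 2*a + 49) + 45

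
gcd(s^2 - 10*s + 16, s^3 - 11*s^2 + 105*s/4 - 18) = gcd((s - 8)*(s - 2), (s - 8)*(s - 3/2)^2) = s - 8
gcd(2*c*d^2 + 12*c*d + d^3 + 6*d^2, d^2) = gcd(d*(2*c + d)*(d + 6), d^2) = d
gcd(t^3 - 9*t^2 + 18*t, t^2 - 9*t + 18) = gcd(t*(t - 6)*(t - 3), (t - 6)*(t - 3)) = t^2 - 9*t + 18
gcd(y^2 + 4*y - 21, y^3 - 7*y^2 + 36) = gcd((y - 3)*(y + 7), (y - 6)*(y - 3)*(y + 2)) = y - 3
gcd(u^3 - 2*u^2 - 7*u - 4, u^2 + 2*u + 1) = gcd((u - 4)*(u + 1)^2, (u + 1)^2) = u^2 + 2*u + 1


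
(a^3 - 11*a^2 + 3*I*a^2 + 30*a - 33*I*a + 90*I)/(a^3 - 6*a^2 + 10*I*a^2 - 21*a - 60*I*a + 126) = (a - 5)/(a + 7*I)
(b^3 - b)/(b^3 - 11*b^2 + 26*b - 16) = b*(b + 1)/(b^2 - 10*b + 16)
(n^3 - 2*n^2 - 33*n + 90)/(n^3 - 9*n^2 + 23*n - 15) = (n + 6)/(n - 1)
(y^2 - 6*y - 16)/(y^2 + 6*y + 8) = (y - 8)/(y + 4)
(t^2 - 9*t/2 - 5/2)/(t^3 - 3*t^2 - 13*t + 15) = (t + 1/2)/(t^2 + 2*t - 3)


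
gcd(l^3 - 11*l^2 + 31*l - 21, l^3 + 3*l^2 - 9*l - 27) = l - 3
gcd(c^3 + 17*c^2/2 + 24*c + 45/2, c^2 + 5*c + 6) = c + 3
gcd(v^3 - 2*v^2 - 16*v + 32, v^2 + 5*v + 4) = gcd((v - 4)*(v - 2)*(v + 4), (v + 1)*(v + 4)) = v + 4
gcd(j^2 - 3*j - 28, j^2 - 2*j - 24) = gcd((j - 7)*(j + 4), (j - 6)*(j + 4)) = j + 4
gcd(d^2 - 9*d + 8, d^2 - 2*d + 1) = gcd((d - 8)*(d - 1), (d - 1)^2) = d - 1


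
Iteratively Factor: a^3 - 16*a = (a - 4)*(a^2 + 4*a) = (a - 4)*(a + 4)*(a)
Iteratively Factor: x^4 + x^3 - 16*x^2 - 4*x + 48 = (x - 2)*(x^3 + 3*x^2 - 10*x - 24) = (x - 2)*(x + 4)*(x^2 - x - 6) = (x - 2)*(x + 2)*(x + 4)*(x - 3)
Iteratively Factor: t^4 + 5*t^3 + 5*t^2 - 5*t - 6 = (t + 2)*(t^3 + 3*t^2 - t - 3) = (t + 2)*(t + 3)*(t^2 - 1) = (t - 1)*(t + 2)*(t + 3)*(t + 1)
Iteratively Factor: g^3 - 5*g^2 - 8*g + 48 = (g + 3)*(g^2 - 8*g + 16) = (g - 4)*(g + 3)*(g - 4)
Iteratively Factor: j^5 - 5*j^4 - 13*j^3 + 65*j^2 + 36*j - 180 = (j - 3)*(j^4 - 2*j^3 - 19*j^2 + 8*j + 60) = (j - 3)*(j + 2)*(j^3 - 4*j^2 - 11*j + 30) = (j - 5)*(j - 3)*(j + 2)*(j^2 + j - 6) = (j - 5)*(j - 3)*(j - 2)*(j + 2)*(j + 3)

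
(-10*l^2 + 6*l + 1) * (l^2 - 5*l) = -10*l^4 + 56*l^3 - 29*l^2 - 5*l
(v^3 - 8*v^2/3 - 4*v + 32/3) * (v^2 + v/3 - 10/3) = v^5 - 7*v^4/3 - 74*v^3/9 + 164*v^2/9 + 152*v/9 - 320/9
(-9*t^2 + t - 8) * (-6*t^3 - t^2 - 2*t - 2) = 54*t^5 + 3*t^4 + 65*t^3 + 24*t^2 + 14*t + 16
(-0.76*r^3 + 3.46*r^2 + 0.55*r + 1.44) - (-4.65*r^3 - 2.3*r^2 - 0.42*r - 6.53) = 3.89*r^3 + 5.76*r^2 + 0.97*r + 7.97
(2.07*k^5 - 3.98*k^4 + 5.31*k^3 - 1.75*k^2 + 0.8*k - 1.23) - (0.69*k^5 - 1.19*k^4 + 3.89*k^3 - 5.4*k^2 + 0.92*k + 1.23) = 1.38*k^5 - 2.79*k^4 + 1.42*k^3 + 3.65*k^2 - 0.12*k - 2.46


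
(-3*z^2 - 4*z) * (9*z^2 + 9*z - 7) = -27*z^4 - 63*z^3 - 15*z^2 + 28*z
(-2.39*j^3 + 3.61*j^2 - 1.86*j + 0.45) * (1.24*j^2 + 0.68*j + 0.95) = -2.9636*j^5 + 2.8512*j^4 - 2.1221*j^3 + 2.7227*j^2 - 1.461*j + 0.4275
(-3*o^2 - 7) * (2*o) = -6*o^3 - 14*o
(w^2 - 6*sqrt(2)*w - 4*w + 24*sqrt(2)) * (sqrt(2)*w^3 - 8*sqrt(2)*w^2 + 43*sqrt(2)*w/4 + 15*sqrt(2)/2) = sqrt(2)*w^5 - 12*sqrt(2)*w^4 - 12*w^4 + 171*sqrt(2)*w^3/4 + 144*w^3 - 513*w^2 - 71*sqrt(2)*w^2/2 - 30*sqrt(2)*w + 426*w + 360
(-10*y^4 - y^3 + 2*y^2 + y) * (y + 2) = -10*y^5 - 21*y^4 + 5*y^2 + 2*y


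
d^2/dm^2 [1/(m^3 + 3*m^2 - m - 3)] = 2*(-3*(m + 1)*(m^3 + 3*m^2 - m - 3) + (3*m^2 + 6*m - 1)^2)/(m^3 + 3*m^2 - m - 3)^3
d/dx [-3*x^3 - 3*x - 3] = -9*x^2 - 3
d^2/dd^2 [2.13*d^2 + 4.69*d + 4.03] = 4.26000000000000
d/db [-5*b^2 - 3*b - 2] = -10*b - 3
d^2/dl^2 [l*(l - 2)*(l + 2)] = 6*l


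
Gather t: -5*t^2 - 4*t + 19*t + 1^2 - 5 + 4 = -5*t^2 + 15*t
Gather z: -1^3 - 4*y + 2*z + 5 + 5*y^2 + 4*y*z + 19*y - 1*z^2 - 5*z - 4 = 5*y^2 + 15*y - z^2 + z*(4*y - 3)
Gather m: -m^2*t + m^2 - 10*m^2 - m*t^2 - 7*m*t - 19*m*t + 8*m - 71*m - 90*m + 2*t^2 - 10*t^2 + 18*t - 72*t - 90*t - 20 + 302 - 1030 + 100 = m^2*(-t - 9) + m*(-t^2 - 26*t - 153) - 8*t^2 - 144*t - 648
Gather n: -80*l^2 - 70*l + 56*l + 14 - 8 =-80*l^2 - 14*l + 6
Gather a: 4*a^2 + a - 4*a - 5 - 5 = 4*a^2 - 3*a - 10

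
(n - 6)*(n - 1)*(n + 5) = n^3 - 2*n^2 - 29*n + 30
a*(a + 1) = a^2 + a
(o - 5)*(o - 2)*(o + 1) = o^3 - 6*o^2 + 3*o + 10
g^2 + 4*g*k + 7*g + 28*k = (g + 7)*(g + 4*k)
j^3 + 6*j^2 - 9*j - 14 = (j - 2)*(j + 1)*(j + 7)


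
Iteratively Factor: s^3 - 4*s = (s)*(s^2 - 4) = s*(s + 2)*(s - 2)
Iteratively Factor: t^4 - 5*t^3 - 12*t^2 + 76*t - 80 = (t - 2)*(t^3 - 3*t^2 - 18*t + 40) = (t - 5)*(t - 2)*(t^2 + 2*t - 8) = (t - 5)*(t - 2)^2*(t + 4)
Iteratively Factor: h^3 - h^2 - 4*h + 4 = (h - 1)*(h^2 - 4) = (h - 1)*(h + 2)*(h - 2)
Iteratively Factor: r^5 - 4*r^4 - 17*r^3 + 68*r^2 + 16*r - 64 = (r + 4)*(r^4 - 8*r^3 + 15*r^2 + 8*r - 16) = (r - 1)*(r + 4)*(r^3 - 7*r^2 + 8*r + 16) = (r - 4)*(r - 1)*(r + 4)*(r^2 - 3*r - 4) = (r - 4)^2*(r - 1)*(r + 4)*(r + 1)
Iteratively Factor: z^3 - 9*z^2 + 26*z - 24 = (z - 4)*(z^2 - 5*z + 6) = (z - 4)*(z - 3)*(z - 2)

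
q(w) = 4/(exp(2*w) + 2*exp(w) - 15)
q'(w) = 4*(-2*exp(2*w) - 2*exp(w))/(exp(2*w) + 2*exp(w) - 15)^2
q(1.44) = 0.36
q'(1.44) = -1.39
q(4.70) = 0.00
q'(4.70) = -0.00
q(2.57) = 0.02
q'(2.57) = -0.04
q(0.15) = -0.35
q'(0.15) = -0.16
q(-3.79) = -0.27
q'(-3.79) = -0.00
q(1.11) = 14.49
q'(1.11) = -1285.18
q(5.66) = 0.00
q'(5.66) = -0.00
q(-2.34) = -0.27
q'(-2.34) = -0.00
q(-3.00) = -0.27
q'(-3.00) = 0.00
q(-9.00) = -0.27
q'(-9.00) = 0.00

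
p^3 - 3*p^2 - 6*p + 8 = (p - 4)*(p - 1)*(p + 2)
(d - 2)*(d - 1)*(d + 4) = d^3 + d^2 - 10*d + 8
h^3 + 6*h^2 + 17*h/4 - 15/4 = (h - 1/2)*(h + 3/2)*(h + 5)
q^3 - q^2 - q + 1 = (q - 1)^2*(q + 1)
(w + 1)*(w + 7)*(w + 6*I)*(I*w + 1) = I*w^4 - 5*w^3 + 8*I*w^3 - 40*w^2 + 13*I*w^2 - 35*w + 48*I*w + 42*I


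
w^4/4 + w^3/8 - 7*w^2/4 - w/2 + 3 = (w/2 + 1)^2*(w - 2)*(w - 3/2)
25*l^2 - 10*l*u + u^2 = (-5*l + u)^2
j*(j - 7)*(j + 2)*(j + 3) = j^4 - 2*j^3 - 29*j^2 - 42*j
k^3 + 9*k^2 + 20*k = k*(k + 4)*(k + 5)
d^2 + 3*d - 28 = (d - 4)*(d + 7)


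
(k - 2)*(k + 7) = k^2 + 5*k - 14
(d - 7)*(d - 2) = d^2 - 9*d + 14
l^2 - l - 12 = (l - 4)*(l + 3)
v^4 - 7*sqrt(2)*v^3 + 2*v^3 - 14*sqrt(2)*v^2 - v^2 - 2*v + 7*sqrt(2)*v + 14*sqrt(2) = (v - 1)*(v + 1)*(v + 2)*(v - 7*sqrt(2))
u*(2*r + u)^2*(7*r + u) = 28*r^3*u + 32*r^2*u^2 + 11*r*u^3 + u^4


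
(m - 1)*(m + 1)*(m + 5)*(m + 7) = m^4 + 12*m^3 + 34*m^2 - 12*m - 35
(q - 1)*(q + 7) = q^2 + 6*q - 7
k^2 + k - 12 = (k - 3)*(k + 4)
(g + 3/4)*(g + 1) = g^2 + 7*g/4 + 3/4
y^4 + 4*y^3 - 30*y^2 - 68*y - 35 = (y - 5)*(y + 7)*(-I*y - I)*(I*y + I)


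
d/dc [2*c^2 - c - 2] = 4*c - 1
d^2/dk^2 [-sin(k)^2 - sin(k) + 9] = sin(k) - 2*cos(2*k)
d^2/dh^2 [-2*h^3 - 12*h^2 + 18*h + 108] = -12*h - 24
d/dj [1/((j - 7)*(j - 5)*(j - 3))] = (-(j - 7)*(j - 5) - (j - 7)*(j - 3) - (j - 5)*(j - 3))/((j - 7)^2*(j - 5)^2*(j - 3)^2)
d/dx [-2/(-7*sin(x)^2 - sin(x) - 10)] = -2*(14*sin(x) + 1)*cos(x)/(7*sin(x)^2 + sin(x) + 10)^2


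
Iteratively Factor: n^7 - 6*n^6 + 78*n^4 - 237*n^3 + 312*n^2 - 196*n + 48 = (n + 4)*(n^6 - 10*n^5 + 40*n^4 - 82*n^3 + 91*n^2 - 52*n + 12) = (n - 1)*(n + 4)*(n^5 - 9*n^4 + 31*n^3 - 51*n^2 + 40*n - 12) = (n - 1)^2*(n + 4)*(n^4 - 8*n^3 + 23*n^2 - 28*n + 12) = (n - 2)*(n - 1)^2*(n + 4)*(n^3 - 6*n^2 + 11*n - 6) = (n - 2)*(n - 1)^3*(n + 4)*(n^2 - 5*n + 6) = (n - 3)*(n - 2)*(n - 1)^3*(n + 4)*(n - 2)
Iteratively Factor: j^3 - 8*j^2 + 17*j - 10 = (j - 1)*(j^2 - 7*j + 10) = (j - 2)*(j - 1)*(j - 5)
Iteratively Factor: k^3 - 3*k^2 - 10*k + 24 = (k - 4)*(k^2 + k - 6) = (k - 4)*(k - 2)*(k + 3)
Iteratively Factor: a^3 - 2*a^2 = (a)*(a^2 - 2*a) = a*(a - 2)*(a)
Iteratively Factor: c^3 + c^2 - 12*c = (c + 4)*(c^2 - 3*c) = c*(c + 4)*(c - 3)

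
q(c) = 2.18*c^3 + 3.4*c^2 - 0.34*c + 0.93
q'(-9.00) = 468.20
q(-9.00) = -1309.83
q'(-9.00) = 468.20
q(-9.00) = -1309.83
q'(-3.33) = 49.54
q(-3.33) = -40.73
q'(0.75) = 8.44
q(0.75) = 3.51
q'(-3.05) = 39.76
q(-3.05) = -28.26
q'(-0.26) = -1.67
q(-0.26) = 1.21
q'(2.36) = 52.13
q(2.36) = 47.72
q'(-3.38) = 51.39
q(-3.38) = -43.26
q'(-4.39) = 95.85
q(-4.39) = -116.49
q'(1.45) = 23.27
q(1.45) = 14.23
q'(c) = 6.54*c^2 + 6.8*c - 0.34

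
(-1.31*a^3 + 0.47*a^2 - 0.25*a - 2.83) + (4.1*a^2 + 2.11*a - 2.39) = -1.31*a^3 + 4.57*a^2 + 1.86*a - 5.22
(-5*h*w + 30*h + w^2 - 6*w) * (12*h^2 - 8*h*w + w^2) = -60*h^3*w + 360*h^3 + 52*h^2*w^2 - 312*h^2*w - 13*h*w^3 + 78*h*w^2 + w^4 - 6*w^3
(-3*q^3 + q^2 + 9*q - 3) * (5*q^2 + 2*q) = -15*q^5 - q^4 + 47*q^3 + 3*q^2 - 6*q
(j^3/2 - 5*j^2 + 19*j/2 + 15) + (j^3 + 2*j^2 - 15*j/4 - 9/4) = 3*j^3/2 - 3*j^2 + 23*j/4 + 51/4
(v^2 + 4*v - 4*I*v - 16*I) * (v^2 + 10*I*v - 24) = v^4 + 4*v^3 + 6*I*v^3 + 16*v^2 + 24*I*v^2 + 64*v + 96*I*v + 384*I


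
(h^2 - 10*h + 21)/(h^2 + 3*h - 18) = (h - 7)/(h + 6)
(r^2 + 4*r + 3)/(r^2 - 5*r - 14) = (r^2 + 4*r + 3)/(r^2 - 5*r - 14)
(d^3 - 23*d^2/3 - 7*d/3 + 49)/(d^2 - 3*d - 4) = (-3*d^3 + 23*d^2 + 7*d - 147)/(3*(-d^2 + 3*d + 4))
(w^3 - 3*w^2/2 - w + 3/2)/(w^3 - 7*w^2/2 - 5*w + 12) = (w^2 - 1)/(w^2 - 2*w - 8)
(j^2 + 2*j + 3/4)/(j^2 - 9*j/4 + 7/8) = 2*(4*j^2 + 8*j + 3)/(8*j^2 - 18*j + 7)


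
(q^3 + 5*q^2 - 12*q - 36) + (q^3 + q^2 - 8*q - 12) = 2*q^3 + 6*q^2 - 20*q - 48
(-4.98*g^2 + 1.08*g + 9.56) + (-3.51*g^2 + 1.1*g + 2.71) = -8.49*g^2 + 2.18*g + 12.27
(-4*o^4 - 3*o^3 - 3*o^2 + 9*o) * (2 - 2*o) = 8*o^5 - 2*o^4 - 24*o^2 + 18*o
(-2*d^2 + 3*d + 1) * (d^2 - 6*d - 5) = -2*d^4 + 15*d^3 - 7*d^2 - 21*d - 5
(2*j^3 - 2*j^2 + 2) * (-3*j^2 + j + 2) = -6*j^5 + 8*j^4 + 2*j^3 - 10*j^2 + 2*j + 4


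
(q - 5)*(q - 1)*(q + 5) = q^3 - q^2 - 25*q + 25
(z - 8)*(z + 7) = z^2 - z - 56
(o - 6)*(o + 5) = o^2 - o - 30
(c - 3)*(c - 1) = c^2 - 4*c + 3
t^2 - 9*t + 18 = (t - 6)*(t - 3)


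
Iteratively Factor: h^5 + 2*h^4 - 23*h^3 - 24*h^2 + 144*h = (h - 3)*(h^4 + 5*h^3 - 8*h^2 - 48*h) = (h - 3)^2*(h^3 + 8*h^2 + 16*h) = (h - 3)^2*(h + 4)*(h^2 + 4*h) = (h - 3)^2*(h + 4)^2*(h)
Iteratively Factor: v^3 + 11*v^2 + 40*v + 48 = (v + 3)*(v^2 + 8*v + 16) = (v + 3)*(v + 4)*(v + 4)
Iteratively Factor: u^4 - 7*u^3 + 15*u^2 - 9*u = (u - 3)*(u^3 - 4*u^2 + 3*u) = u*(u - 3)*(u^2 - 4*u + 3) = u*(u - 3)*(u - 1)*(u - 3)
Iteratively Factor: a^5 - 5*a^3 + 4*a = (a + 1)*(a^4 - a^3 - 4*a^2 + 4*a) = (a + 1)*(a + 2)*(a^3 - 3*a^2 + 2*a) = (a - 2)*(a + 1)*(a + 2)*(a^2 - a) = (a - 2)*(a - 1)*(a + 1)*(a + 2)*(a)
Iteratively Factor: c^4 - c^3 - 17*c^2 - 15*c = (c + 3)*(c^3 - 4*c^2 - 5*c) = c*(c + 3)*(c^2 - 4*c - 5) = c*(c + 1)*(c + 3)*(c - 5)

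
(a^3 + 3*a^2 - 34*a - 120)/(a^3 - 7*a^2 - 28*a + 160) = (a^2 - 2*a - 24)/(a^2 - 12*a + 32)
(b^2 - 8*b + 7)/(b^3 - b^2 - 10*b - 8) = (-b^2 + 8*b - 7)/(-b^3 + b^2 + 10*b + 8)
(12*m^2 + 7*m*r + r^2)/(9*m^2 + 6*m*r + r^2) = (4*m + r)/(3*m + r)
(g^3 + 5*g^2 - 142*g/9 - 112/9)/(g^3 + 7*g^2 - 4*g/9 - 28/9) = (3*g - 8)/(3*g - 2)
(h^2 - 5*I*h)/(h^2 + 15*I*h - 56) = h*(h - 5*I)/(h^2 + 15*I*h - 56)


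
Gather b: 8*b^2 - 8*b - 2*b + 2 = 8*b^2 - 10*b + 2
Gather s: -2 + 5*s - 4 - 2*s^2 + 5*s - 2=-2*s^2 + 10*s - 8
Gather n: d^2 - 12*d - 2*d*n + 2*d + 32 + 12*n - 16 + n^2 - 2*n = d^2 - 10*d + n^2 + n*(10 - 2*d) + 16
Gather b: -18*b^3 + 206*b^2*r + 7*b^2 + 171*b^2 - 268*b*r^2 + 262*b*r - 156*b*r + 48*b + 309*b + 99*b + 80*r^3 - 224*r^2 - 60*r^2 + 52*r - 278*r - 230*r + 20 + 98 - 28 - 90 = -18*b^3 + b^2*(206*r + 178) + b*(-268*r^2 + 106*r + 456) + 80*r^3 - 284*r^2 - 456*r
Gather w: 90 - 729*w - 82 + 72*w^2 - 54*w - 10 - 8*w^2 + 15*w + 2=64*w^2 - 768*w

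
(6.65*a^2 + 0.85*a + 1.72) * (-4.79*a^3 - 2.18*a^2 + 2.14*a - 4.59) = -31.8535*a^5 - 18.5685*a^4 + 4.1392*a^3 - 32.4541*a^2 - 0.2207*a - 7.8948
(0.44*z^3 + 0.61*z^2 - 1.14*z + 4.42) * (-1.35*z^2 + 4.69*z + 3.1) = -0.594*z^5 + 1.2401*z^4 + 5.7639*z^3 - 9.4226*z^2 + 17.1958*z + 13.702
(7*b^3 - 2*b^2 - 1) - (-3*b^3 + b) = 10*b^3 - 2*b^2 - b - 1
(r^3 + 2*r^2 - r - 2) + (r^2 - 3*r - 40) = r^3 + 3*r^2 - 4*r - 42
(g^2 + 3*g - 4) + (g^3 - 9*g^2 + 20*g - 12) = g^3 - 8*g^2 + 23*g - 16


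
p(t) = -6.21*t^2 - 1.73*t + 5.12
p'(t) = -12.42*t - 1.73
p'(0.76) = -11.17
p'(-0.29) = 1.87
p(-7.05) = -291.34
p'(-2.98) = 35.28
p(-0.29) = 5.10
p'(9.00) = -113.51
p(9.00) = -513.46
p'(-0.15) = 0.13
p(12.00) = -909.88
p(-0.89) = 1.74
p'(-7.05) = 85.83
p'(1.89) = -25.20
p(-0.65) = 3.62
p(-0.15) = 5.24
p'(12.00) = -150.77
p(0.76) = 0.22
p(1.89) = -20.33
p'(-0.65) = 6.34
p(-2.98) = -44.87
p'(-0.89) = 9.32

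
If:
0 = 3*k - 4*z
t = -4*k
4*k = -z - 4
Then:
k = -16/19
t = 64/19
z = -12/19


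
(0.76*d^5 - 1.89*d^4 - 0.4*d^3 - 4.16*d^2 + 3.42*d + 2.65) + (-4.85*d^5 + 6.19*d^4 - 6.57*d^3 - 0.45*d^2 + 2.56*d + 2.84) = -4.09*d^5 + 4.3*d^4 - 6.97*d^3 - 4.61*d^2 + 5.98*d + 5.49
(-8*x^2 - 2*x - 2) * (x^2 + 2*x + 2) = -8*x^4 - 18*x^3 - 22*x^2 - 8*x - 4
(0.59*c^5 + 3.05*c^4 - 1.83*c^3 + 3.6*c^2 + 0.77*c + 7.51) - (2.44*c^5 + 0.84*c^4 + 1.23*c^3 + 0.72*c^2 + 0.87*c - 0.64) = -1.85*c^5 + 2.21*c^4 - 3.06*c^3 + 2.88*c^2 - 0.1*c + 8.15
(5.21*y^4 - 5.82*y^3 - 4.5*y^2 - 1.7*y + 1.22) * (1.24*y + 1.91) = 6.4604*y^5 + 2.7343*y^4 - 16.6962*y^3 - 10.703*y^2 - 1.7342*y + 2.3302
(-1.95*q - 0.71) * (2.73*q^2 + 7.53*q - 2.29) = -5.3235*q^3 - 16.6218*q^2 - 0.880800000000001*q + 1.6259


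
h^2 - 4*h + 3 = (h - 3)*(h - 1)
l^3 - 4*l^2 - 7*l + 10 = (l - 5)*(l - 1)*(l + 2)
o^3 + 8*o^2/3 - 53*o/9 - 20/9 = (o - 5/3)*(o + 1/3)*(o + 4)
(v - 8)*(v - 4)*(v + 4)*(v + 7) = v^4 - v^3 - 72*v^2 + 16*v + 896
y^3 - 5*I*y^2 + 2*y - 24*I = (y - 4*I)*(y - 3*I)*(y + 2*I)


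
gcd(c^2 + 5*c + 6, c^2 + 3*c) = c + 3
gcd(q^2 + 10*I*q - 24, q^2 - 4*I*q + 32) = q + 4*I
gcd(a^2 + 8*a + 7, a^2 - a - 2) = a + 1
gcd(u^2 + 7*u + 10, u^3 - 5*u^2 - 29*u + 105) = u + 5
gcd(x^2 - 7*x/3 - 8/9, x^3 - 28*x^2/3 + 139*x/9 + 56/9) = x^2 - 7*x/3 - 8/9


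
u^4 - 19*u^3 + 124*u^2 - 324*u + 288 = (u - 8)*(u - 6)*(u - 3)*(u - 2)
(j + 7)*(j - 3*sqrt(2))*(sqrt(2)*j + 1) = sqrt(2)*j^3 - 5*j^2 + 7*sqrt(2)*j^2 - 35*j - 3*sqrt(2)*j - 21*sqrt(2)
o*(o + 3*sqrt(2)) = o^2 + 3*sqrt(2)*o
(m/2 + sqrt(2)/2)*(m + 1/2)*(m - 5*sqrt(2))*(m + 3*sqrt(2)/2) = m^4/2 - 5*sqrt(2)*m^3/4 + m^3/4 - 11*m^2 - 5*sqrt(2)*m^2/8 - 15*sqrt(2)*m/2 - 11*m/2 - 15*sqrt(2)/4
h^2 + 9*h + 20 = (h + 4)*(h + 5)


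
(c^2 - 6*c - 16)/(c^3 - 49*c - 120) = (c + 2)/(c^2 + 8*c + 15)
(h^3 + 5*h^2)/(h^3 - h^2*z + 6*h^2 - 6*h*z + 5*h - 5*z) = h^2/(h^2 - h*z + h - z)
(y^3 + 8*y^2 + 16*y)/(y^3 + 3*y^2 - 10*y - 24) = y*(y + 4)/(y^2 - y - 6)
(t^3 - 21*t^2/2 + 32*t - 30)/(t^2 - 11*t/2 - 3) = (2*t^2 - 9*t + 10)/(2*t + 1)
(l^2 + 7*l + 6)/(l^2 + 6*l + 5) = (l + 6)/(l + 5)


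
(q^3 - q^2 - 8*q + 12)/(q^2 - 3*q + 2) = (q^2 + q - 6)/(q - 1)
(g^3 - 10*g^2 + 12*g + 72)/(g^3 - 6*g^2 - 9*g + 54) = (g^2 - 4*g - 12)/(g^2 - 9)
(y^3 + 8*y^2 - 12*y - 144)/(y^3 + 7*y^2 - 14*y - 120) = (y + 6)/(y + 5)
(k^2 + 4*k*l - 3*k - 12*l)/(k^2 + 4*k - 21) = (k + 4*l)/(k + 7)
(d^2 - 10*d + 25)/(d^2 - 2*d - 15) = (d - 5)/(d + 3)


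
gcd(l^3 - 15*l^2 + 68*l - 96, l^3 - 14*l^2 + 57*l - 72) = l^2 - 11*l + 24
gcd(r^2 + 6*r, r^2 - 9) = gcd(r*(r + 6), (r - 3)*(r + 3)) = 1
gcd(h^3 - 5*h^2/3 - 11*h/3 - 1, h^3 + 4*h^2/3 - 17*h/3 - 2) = h + 1/3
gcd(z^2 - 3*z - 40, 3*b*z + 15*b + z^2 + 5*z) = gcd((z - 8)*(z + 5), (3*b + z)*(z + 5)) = z + 5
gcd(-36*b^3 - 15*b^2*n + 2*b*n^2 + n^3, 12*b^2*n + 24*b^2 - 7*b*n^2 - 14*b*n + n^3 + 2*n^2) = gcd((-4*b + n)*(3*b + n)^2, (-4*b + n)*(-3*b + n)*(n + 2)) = 4*b - n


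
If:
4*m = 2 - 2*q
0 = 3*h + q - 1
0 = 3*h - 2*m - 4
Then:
No Solution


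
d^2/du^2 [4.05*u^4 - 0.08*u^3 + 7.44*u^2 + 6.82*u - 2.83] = 48.6*u^2 - 0.48*u + 14.88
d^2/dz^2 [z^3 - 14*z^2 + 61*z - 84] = 6*z - 28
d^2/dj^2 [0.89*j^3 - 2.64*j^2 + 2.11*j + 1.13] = 5.34*j - 5.28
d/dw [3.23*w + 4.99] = 3.23000000000000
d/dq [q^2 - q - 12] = 2*q - 1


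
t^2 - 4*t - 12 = (t - 6)*(t + 2)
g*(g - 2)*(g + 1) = g^3 - g^2 - 2*g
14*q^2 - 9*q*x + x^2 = (-7*q + x)*(-2*q + x)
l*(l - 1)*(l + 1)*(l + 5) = l^4 + 5*l^3 - l^2 - 5*l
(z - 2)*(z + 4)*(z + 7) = z^3 + 9*z^2 + 6*z - 56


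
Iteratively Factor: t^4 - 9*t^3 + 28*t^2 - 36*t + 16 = (t - 4)*(t^3 - 5*t^2 + 8*t - 4) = (t - 4)*(t - 1)*(t^2 - 4*t + 4) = (t - 4)*(t - 2)*(t - 1)*(t - 2)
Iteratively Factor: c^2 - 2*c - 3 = (c + 1)*(c - 3)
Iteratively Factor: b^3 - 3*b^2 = (b)*(b^2 - 3*b) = b*(b - 3)*(b)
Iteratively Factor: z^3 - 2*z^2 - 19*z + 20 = (z + 4)*(z^2 - 6*z + 5) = (z - 5)*(z + 4)*(z - 1)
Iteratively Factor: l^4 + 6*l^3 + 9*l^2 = (l)*(l^3 + 6*l^2 + 9*l) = l*(l + 3)*(l^2 + 3*l) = l^2*(l + 3)*(l + 3)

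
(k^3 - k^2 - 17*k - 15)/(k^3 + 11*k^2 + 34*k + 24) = (k^2 - 2*k - 15)/(k^2 + 10*k + 24)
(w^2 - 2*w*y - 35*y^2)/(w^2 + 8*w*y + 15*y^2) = (w - 7*y)/(w + 3*y)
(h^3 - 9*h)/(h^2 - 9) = h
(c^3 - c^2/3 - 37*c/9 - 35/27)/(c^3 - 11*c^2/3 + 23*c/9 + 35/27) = (3*c + 5)/(3*c - 5)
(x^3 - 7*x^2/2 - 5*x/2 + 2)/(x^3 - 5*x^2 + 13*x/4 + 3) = 2*(2*x^2 + x - 1)/(4*x^2 - 4*x - 3)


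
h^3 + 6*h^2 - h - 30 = (h - 2)*(h + 3)*(h + 5)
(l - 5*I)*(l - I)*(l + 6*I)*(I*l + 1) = I*l^4 + l^3 + 31*I*l^2 + 61*l - 30*I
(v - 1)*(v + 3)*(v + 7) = v^3 + 9*v^2 + 11*v - 21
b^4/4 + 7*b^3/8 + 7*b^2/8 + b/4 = b*(b/4 + 1/4)*(b + 1/2)*(b + 2)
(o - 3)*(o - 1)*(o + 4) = o^3 - 13*o + 12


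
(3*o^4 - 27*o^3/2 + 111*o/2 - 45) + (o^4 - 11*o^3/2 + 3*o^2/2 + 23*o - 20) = 4*o^4 - 19*o^3 + 3*o^2/2 + 157*o/2 - 65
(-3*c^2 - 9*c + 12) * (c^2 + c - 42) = -3*c^4 - 12*c^3 + 129*c^2 + 390*c - 504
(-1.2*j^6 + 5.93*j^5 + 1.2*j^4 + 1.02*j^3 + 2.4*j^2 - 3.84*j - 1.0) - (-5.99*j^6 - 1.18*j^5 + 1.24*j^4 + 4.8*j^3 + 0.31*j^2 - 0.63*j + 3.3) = 4.79*j^6 + 7.11*j^5 - 0.04*j^4 - 3.78*j^3 + 2.09*j^2 - 3.21*j - 4.3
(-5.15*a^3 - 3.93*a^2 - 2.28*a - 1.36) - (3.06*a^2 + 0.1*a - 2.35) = -5.15*a^3 - 6.99*a^2 - 2.38*a + 0.99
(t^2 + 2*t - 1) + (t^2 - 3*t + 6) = 2*t^2 - t + 5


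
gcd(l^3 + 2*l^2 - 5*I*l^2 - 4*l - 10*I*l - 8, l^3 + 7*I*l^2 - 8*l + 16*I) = l - I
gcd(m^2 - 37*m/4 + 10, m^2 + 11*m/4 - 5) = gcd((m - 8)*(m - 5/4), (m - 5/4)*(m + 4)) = m - 5/4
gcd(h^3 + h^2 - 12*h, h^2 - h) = h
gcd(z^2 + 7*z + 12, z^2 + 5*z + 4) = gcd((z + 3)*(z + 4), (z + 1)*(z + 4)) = z + 4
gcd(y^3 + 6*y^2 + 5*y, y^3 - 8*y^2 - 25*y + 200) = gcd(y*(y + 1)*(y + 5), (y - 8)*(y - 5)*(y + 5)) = y + 5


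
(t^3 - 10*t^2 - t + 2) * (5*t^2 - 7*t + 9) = 5*t^5 - 57*t^4 + 74*t^3 - 73*t^2 - 23*t + 18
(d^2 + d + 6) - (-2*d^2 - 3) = 3*d^2 + d + 9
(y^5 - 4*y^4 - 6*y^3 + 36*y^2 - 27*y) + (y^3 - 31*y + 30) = y^5 - 4*y^4 - 5*y^3 + 36*y^2 - 58*y + 30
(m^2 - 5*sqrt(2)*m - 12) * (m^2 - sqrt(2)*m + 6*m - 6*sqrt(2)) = m^4 - 6*sqrt(2)*m^3 + 6*m^3 - 36*sqrt(2)*m^2 - 2*m^2 - 12*m + 12*sqrt(2)*m + 72*sqrt(2)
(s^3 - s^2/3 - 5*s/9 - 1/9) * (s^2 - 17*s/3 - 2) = s^5 - 6*s^4 - 2*s^3/3 + 100*s^2/27 + 47*s/27 + 2/9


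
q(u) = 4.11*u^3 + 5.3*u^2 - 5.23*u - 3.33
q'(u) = 12.33*u^2 + 10.6*u - 5.23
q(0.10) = -3.80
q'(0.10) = -4.05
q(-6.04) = -684.02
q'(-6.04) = 380.56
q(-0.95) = 2.90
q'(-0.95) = -4.17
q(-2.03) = -5.25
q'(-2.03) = 24.06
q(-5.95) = -650.33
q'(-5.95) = 368.21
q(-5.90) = -632.09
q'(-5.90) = 361.44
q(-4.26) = -202.61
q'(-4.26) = 173.37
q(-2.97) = -48.72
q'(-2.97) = 72.05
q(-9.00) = -2523.15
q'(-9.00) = 898.10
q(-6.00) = -668.91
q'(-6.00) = 375.05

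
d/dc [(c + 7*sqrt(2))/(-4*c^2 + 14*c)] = (-c*(2*c - 7) + (c + 7*sqrt(2))*(4*c - 7))/(2*c^2*(2*c - 7)^2)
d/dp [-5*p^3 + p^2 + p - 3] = -15*p^2 + 2*p + 1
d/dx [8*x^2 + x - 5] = 16*x + 1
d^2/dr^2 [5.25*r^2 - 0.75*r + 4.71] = 10.5000000000000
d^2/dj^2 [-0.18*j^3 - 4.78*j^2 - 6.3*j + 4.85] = -1.08*j - 9.56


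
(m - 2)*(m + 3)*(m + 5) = m^3 + 6*m^2 - m - 30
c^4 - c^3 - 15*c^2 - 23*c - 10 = (c - 5)*(c + 1)^2*(c + 2)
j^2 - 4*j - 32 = (j - 8)*(j + 4)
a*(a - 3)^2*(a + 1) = a^4 - 5*a^3 + 3*a^2 + 9*a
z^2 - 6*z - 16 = (z - 8)*(z + 2)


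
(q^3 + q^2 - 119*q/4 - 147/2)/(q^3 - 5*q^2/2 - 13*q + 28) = (q^2 - 5*q/2 - 21)/(q^2 - 6*q + 8)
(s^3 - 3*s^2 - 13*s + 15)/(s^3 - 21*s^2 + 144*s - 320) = (s^2 + 2*s - 3)/(s^2 - 16*s + 64)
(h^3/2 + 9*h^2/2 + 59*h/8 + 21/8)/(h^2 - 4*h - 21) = (4*h^3 + 36*h^2 + 59*h + 21)/(8*(h^2 - 4*h - 21))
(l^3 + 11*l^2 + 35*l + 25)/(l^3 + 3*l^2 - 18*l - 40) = (l^2 + 6*l + 5)/(l^2 - 2*l - 8)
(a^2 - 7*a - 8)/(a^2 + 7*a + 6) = (a - 8)/(a + 6)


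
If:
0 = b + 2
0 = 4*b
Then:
No Solution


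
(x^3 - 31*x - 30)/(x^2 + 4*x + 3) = (x^2 - x - 30)/(x + 3)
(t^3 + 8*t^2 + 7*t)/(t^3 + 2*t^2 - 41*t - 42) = t/(t - 6)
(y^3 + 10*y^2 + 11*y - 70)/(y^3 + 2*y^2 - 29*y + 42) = (y + 5)/(y - 3)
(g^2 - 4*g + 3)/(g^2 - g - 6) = (g - 1)/(g + 2)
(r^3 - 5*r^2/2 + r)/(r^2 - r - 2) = r*(2*r - 1)/(2*(r + 1))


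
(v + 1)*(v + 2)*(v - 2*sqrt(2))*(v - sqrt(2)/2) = v^4 - 5*sqrt(2)*v^3/2 + 3*v^3 - 15*sqrt(2)*v^2/2 + 4*v^2 - 5*sqrt(2)*v + 6*v + 4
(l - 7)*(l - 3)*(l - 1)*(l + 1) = l^4 - 10*l^3 + 20*l^2 + 10*l - 21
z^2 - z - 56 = (z - 8)*(z + 7)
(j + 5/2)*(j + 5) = j^2 + 15*j/2 + 25/2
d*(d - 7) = d^2 - 7*d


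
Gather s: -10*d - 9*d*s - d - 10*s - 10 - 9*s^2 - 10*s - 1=-11*d - 9*s^2 + s*(-9*d - 20) - 11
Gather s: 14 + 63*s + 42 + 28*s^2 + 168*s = 28*s^2 + 231*s + 56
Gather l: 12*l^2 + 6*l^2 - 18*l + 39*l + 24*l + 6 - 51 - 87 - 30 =18*l^2 + 45*l - 162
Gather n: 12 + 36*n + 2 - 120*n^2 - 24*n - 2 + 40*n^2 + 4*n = -80*n^2 + 16*n + 12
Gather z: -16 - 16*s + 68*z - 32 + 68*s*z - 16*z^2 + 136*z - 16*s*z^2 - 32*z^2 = -16*s + z^2*(-16*s - 48) + z*(68*s + 204) - 48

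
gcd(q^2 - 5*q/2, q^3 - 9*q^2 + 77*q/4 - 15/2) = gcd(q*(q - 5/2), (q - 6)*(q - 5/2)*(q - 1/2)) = q - 5/2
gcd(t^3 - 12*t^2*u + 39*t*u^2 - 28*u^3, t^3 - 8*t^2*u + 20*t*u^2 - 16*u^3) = t - 4*u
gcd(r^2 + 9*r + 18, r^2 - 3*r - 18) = r + 3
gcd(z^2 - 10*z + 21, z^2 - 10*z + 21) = z^2 - 10*z + 21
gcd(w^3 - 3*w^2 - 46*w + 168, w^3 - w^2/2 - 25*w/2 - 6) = w - 4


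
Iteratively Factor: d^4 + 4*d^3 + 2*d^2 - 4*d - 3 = (d + 3)*(d^3 + d^2 - d - 1) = (d + 1)*(d + 3)*(d^2 - 1) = (d + 1)^2*(d + 3)*(d - 1)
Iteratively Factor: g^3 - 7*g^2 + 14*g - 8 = (g - 2)*(g^2 - 5*g + 4) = (g - 4)*(g - 2)*(g - 1)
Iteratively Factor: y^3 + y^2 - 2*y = (y - 1)*(y^2 + 2*y) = y*(y - 1)*(y + 2)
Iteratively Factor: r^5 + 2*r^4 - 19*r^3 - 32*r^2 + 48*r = (r)*(r^4 + 2*r^3 - 19*r^2 - 32*r + 48) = r*(r - 1)*(r^3 + 3*r^2 - 16*r - 48) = r*(r - 4)*(r - 1)*(r^2 + 7*r + 12) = r*(r - 4)*(r - 1)*(r + 3)*(r + 4)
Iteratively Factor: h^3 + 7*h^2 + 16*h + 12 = (h + 3)*(h^2 + 4*h + 4) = (h + 2)*(h + 3)*(h + 2)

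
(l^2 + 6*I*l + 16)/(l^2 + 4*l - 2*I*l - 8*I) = (l + 8*I)/(l + 4)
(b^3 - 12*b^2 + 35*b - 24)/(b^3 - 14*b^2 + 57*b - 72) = (b - 1)/(b - 3)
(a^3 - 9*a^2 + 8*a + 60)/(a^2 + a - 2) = (a^2 - 11*a + 30)/(a - 1)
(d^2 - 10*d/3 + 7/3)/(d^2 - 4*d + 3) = (d - 7/3)/(d - 3)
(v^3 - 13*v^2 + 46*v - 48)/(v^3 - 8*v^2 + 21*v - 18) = (v - 8)/(v - 3)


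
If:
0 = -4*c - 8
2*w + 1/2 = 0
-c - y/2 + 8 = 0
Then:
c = -2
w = -1/4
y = 20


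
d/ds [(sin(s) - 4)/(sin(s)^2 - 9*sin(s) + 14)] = (8*sin(s) + cos(s)^2 - 23)*cos(s)/(sin(s)^2 - 9*sin(s) + 14)^2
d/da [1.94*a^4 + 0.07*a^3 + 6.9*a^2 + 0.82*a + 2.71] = 7.76*a^3 + 0.21*a^2 + 13.8*a + 0.82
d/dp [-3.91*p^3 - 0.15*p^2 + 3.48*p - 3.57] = -11.73*p^2 - 0.3*p + 3.48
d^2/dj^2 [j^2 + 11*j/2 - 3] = 2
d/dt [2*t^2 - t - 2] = 4*t - 1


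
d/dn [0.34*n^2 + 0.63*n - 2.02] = 0.68*n + 0.63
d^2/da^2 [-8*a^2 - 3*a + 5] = -16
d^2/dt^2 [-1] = 0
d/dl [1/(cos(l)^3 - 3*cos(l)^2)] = 3*(cos(l) - 2)*sin(l)/((cos(l) - 3)^2*cos(l)^3)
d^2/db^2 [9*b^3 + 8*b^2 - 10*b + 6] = 54*b + 16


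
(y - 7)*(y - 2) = y^2 - 9*y + 14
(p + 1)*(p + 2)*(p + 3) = p^3 + 6*p^2 + 11*p + 6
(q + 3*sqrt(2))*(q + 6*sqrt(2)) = q^2 + 9*sqrt(2)*q + 36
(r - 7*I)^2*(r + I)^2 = r^4 - 12*I*r^3 - 22*r^2 - 84*I*r + 49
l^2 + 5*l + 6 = (l + 2)*(l + 3)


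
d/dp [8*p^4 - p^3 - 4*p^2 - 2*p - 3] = 32*p^3 - 3*p^2 - 8*p - 2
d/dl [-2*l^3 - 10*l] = -6*l^2 - 10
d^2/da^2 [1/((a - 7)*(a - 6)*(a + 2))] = 2*(6*a^4 - 88*a^3 + 411*a^2 - 780*a + 1180)/(a^9 - 33*a^8 + 411*a^7 - 2135*a^6 + 1032*a^5 + 30108*a^4 - 63440*a^3 - 168336*a^2 + 338688*a + 592704)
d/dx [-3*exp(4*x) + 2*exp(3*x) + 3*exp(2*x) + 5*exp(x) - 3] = (-12*exp(3*x) + 6*exp(2*x) + 6*exp(x) + 5)*exp(x)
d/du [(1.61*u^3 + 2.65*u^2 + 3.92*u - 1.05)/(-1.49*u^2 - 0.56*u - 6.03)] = (-2.3989*u^4 - 1.8032*u^3 - 24.7681*u^2 - 35.088*u - 24.2256)/(2.2201*u^4 + 1.6688*u^3 + 18.283*u^2 + 6.7536*u + 36.3609)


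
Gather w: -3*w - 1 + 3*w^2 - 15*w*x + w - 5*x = 3*w^2 + w*(-15*x - 2) - 5*x - 1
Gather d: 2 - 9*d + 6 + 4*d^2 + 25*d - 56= 4*d^2 + 16*d - 48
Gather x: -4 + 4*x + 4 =4*x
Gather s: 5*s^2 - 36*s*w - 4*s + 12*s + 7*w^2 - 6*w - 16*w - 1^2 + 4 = 5*s^2 + s*(8 - 36*w) + 7*w^2 - 22*w + 3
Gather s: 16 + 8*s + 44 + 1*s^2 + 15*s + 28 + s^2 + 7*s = 2*s^2 + 30*s + 88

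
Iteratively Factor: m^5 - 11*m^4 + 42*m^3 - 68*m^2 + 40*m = (m - 2)*(m^4 - 9*m^3 + 24*m^2 - 20*m) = (m - 5)*(m - 2)*(m^3 - 4*m^2 + 4*m) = (m - 5)*(m - 2)^2*(m^2 - 2*m) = (m - 5)*(m - 2)^3*(m)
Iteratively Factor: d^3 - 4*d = (d - 2)*(d^2 + 2*d) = d*(d - 2)*(d + 2)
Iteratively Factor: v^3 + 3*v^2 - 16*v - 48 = (v + 4)*(v^2 - v - 12) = (v + 3)*(v + 4)*(v - 4)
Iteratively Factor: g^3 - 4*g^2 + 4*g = (g - 2)*(g^2 - 2*g) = g*(g - 2)*(g - 2)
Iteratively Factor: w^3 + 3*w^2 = (w + 3)*(w^2) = w*(w + 3)*(w)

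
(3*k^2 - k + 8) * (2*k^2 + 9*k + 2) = 6*k^4 + 25*k^3 + 13*k^2 + 70*k + 16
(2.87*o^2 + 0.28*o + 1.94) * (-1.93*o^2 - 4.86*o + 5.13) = -5.5391*o^4 - 14.4886*o^3 + 9.6181*o^2 - 7.992*o + 9.9522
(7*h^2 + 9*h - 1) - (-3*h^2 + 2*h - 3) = 10*h^2 + 7*h + 2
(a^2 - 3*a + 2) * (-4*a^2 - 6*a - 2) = -4*a^4 + 6*a^3 + 8*a^2 - 6*a - 4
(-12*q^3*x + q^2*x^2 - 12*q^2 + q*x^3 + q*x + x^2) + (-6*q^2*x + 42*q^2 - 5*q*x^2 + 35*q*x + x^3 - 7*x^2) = -12*q^3*x + q^2*x^2 - 6*q^2*x + 30*q^2 + q*x^3 - 5*q*x^2 + 36*q*x + x^3 - 6*x^2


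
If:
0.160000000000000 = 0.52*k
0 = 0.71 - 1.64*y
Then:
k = 0.31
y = 0.43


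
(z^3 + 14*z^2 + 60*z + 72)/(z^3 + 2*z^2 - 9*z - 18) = (z^2 + 12*z + 36)/(z^2 - 9)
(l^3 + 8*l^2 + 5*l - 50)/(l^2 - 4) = (l^2 + 10*l + 25)/(l + 2)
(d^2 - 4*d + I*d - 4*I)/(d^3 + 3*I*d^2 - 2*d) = (d - 4)/(d*(d + 2*I))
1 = 1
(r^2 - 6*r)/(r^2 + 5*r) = (r - 6)/(r + 5)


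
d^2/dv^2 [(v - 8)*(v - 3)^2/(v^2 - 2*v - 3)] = 72/(v^3 + 3*v^2 + 3*v + 1)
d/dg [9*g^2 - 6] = 18*g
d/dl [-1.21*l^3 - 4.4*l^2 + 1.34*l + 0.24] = -3.63*l^2 - 8.8*l + 1.34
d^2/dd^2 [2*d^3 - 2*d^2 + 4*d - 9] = 12*d - 4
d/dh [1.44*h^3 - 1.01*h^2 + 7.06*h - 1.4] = 4.32*h^2 - 2.02*h + 7.06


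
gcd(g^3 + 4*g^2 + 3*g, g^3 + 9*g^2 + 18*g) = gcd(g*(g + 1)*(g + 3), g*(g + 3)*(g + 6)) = g^2 + 3*g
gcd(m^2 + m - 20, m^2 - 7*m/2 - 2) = m - 4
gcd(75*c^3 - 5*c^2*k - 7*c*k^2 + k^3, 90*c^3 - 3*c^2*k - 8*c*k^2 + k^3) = 15*c^2 + 2*c*k - k^2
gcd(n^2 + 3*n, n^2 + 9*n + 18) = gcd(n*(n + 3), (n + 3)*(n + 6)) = n + 3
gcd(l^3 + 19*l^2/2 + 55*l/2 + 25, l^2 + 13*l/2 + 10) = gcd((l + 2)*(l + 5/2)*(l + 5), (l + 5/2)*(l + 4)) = l + 5/2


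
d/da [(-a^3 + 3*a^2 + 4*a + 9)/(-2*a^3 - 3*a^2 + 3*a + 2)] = (9*a^4 + 10*a^3 + 69*a^2 + 66*a - 19)/(4*a^6 + 12*a^5 - 3*a^4 - 26*a^3 - 3*a^2 + 12*a + 4)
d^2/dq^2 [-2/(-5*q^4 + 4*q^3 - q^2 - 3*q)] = 4*(q*(-30*q^2 + 12*q - 1)*(5*q^3 - 4*q^2 + q + 3) + (20*q^3 - 12*q^2 + 2*q + 3)^2)/(q^3*(5*q^3 - 4*q^2 + q + 3)^3)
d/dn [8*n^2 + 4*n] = 16*n + 4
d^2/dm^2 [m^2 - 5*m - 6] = 2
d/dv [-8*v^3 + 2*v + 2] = 2 - 24*v^2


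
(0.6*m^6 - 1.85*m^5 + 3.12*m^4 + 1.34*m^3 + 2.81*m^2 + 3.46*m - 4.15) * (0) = 0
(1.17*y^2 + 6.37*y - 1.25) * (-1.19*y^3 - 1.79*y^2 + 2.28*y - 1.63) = -1.3923*y^5 - 9.6746*y^4 - 7.2472*y^3 + 14.854*y^2 - 13.2331*y + 2.0375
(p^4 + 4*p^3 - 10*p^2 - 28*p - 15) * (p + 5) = p^5 + 9*p^4 + 10*p^3 - 78*p^2 - 155*p - 75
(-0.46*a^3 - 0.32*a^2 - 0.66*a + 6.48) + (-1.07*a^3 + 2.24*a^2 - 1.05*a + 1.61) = -1.53*a^3 + 1.92*a^2 - 1.71*a + 8.09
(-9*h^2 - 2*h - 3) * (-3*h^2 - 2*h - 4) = 27*h^4 + 24*h^3 + 49*h^2 + 14*h + 12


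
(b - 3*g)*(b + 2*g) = b^2 - b*g - 6*g^2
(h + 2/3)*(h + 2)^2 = h^3 + 14*h^2/3 + 20*h/3 + 8/3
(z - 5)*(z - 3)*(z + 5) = z^3 - 3*z^2 - 25*z + 75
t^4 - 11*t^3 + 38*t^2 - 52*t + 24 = (t - 6)*(t - 2)^2*(t - 1)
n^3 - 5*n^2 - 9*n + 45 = (n - 5)*(n - 3)*(n + 3)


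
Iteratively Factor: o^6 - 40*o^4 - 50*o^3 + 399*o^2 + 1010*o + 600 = (o + 3)*(o^5 - 3*o^4 - 31*o^3 + 43*o^2 + 270*o + 200) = (o - 5)*(o + 3)*(o^4 + 2*o^3 - 21*o^2 - 62*o - 40) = (o - 5)*(o + 2)*(o + 3)*(o^3 - 21*o - 20) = (o - 5)^2*(o + 2)*(o + 3)*(o^2 + 5*o + 4) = (o - 5)^2*(o + 2)*(o + 3)*(o + 4)*(o + 1)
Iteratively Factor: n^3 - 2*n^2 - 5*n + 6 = (n + 2)*(n^2 - 4*n + 3) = (n - 1)*(n + 2)*(n - 3)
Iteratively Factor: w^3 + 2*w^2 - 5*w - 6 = (w + 1)*(w^2 + w - 6) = (w + 1)*(w + 3)*(w - 2)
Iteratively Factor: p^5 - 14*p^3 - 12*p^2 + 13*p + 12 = (p - 4)*(p^4 + 4*p^3 + 2*p^2 - 4*p - 3) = (p - 4)*(p + 1)*(p^3 + 3*p^2 - p - 3) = (p - 4)*(p - 1)*(p + 1)*(p^2 + 4*p + 3) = (p - 4)*(p - 1)*(p + 1)*(p + 3)*(p + 1)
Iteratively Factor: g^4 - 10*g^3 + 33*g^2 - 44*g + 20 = (g - 5)*(g^3 - 5*g^2 + 8*g - 4) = (g - 5)*(g - 2)*(g^2 - 3*g + 2) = (g - 5)*(g - 2)^2*(g - 1)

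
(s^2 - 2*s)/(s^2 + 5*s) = (s - 2)/(s + 5)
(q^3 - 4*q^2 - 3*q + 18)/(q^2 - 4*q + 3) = (q^2 - q - 6)/(q - 1)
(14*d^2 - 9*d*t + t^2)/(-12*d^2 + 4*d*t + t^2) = (-7*d + t)/(6*d + t)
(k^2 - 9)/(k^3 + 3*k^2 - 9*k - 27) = 1/(k + 3)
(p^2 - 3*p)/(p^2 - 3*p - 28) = p*(3 - p)/(-p^2 + 3*p + 28)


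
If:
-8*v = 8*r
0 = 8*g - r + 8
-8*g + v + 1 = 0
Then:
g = -7/16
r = 9/2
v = -9/2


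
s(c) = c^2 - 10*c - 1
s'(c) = 2*c - 10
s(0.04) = -1.40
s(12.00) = 23.00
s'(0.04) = -9.92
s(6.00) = -25.00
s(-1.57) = 17.16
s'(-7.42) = -24.84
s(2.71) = -20.76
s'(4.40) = -1.20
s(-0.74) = 6.95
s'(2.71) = -4.58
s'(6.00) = 2.00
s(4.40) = -25.64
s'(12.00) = 14.00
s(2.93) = -21.72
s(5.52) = -25.73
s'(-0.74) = -11.48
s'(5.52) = 1.04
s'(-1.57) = -13.14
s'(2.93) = -4.14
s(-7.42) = 128.26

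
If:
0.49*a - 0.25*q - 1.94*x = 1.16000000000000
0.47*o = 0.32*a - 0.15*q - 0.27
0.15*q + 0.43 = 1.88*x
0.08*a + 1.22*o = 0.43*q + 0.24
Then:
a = 28.39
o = 9.05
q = 30.40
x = 2.65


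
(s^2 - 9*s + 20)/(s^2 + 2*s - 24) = (s - 5)/(s + 6)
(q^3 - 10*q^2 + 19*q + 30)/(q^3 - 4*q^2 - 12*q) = (q^2 - 4*q - 5)/(q*(q + 2))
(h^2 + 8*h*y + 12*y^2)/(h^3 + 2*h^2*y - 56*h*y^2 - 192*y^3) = (-h - 2*y)/(-h^2 + 4*h*y + 32*y^2)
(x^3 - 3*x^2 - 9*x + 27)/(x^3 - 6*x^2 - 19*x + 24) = (x^2 - 6*x + 9)/(x^2 - 9*x + 8)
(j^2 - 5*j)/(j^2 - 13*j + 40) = j/(j - 8)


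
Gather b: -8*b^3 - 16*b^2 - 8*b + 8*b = -8*b^3 - 16*b^2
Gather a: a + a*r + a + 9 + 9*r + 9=a*(r + 2) + 9*r + 18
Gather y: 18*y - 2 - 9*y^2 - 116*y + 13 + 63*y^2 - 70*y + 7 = 54*y^2 - 168*y + 18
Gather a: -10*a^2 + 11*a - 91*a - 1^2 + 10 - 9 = -10*a^2 - 80*a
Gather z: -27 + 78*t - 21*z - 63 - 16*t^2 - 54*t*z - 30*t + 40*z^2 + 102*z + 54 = -16*t^2 + 48*t + 40*z^2 + z*(81 - 54*t) - 36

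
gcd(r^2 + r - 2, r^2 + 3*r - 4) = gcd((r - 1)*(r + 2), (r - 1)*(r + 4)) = r - 1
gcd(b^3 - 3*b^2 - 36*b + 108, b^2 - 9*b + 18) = b^2 - 9*b + 18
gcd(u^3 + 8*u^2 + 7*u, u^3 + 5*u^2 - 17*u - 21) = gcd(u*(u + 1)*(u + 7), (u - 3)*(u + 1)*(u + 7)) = u^2 + 8*u + 7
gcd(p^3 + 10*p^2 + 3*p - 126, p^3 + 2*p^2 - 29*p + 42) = p^2 + 4*p - 21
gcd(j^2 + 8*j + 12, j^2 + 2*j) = j + 2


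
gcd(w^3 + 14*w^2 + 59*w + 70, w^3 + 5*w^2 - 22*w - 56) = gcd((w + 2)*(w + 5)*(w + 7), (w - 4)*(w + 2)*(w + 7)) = w^2 + 9*w + 14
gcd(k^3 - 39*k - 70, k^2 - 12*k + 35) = k - 7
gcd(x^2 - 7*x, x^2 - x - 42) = x - 7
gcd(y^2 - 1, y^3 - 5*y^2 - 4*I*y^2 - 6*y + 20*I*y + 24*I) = y + 1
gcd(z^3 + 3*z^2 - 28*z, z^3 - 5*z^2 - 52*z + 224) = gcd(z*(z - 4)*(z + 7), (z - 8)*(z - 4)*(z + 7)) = z^2 + 3*z - 28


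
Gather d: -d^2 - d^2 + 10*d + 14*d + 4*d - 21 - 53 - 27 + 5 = -2*d^2 + 28*d - 96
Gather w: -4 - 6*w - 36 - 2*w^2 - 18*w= -2*w^2 - 24*w - 40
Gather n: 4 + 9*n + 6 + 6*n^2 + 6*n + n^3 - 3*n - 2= n^3 + 6*n^2 + 12*n + 8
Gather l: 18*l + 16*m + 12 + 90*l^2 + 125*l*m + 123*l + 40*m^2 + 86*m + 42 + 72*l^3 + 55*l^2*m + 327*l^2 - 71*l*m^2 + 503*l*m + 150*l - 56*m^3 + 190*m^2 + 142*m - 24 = 72*l^3 + l^2*(55*m + 417) + l*(-71*m^2 + 628*m + 291) - 56*m^3 + 230*m^2 + 244*m + 30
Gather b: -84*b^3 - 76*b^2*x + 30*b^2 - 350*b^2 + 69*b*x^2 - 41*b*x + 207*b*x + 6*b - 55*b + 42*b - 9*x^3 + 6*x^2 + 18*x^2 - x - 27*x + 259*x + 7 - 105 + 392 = -84*b^3 + b^2*(-76*x - 320) + b*(69*x^2 + 166*x - 7) - 9*x^3 + 24*x^2 + 231*x + 294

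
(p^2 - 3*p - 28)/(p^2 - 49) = (p + 4)/(p + 7)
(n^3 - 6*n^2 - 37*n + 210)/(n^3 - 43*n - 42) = (n - 5)/(n + 1)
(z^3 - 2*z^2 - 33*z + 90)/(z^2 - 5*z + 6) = (z^2 + z - 30)/(z - 2)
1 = 1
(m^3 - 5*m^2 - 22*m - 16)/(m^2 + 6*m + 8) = (m^2 - 7*m - 8)/(m + 4)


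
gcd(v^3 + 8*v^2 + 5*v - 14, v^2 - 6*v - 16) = v + 2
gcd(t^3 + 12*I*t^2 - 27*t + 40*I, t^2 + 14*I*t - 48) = t + 8*I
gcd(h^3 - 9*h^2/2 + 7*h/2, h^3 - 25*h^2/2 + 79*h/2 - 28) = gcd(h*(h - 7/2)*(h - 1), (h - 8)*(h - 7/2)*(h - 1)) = h^2 - 9*h/2 + 7/2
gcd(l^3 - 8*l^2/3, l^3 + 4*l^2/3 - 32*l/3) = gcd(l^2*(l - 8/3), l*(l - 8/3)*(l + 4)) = l^2 - 8*l/3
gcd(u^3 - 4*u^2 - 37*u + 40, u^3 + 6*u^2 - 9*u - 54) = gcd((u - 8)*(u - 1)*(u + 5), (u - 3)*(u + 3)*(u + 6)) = 1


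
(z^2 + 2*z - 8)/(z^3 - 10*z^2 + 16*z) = (z + 4)/(z*(z - 8))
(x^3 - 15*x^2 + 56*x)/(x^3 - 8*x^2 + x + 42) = x*(x - 8)/(x^2 - x - 6)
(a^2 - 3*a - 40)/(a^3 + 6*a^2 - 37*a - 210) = (a - 8)/(a^2 + a - 42)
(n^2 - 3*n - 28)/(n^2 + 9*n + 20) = (n - 7)/(n + 5)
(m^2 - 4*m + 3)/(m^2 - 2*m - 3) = (m - 1)/(m + 1)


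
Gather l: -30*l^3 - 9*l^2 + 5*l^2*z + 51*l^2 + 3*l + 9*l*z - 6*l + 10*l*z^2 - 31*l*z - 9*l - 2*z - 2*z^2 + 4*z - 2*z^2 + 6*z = -30*l^3 + l^2*(5*z + 42) + l*(10*z^2 - 22*z - 12) - 4*z^2 + 8*z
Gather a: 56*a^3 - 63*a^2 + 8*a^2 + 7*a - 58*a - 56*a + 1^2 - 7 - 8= 56*a^3 - 55*a^2 - 107*a - 14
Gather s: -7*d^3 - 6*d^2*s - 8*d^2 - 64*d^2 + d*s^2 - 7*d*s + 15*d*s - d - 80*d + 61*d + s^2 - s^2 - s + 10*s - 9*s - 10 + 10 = -7*d^3 - 72*d^2 + d*s^2 - 20*d + s*(-6*d^2 + 8*d)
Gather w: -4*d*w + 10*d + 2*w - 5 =10*d + w*(2 - 4*d) - 5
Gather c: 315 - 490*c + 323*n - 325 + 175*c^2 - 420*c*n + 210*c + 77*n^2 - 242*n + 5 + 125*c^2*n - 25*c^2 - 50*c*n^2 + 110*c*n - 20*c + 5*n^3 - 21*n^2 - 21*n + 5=c^2*(125*n + 150) + c*(-50*n^2 - 310*n - 300) + 5*n^3 + 56*n^2 + 60*n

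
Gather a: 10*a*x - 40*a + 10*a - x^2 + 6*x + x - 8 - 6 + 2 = a*(10*x - 30) - x^2 + 7*x - 12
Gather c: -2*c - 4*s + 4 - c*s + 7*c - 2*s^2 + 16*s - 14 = c*(5 - s) - 2*s^2 + 12*s - 10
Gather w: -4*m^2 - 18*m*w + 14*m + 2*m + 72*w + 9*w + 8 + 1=-4*m^2 + 16*m + w*(81 - 18*m) + 9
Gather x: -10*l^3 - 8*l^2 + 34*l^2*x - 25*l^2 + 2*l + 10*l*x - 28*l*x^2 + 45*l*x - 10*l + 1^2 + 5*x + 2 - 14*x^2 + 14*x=-10*l^3 - 33*l^2 - 8*l + x^2*(-28*l - 14) + x*(34*l^2 + 55*l + 19) + 3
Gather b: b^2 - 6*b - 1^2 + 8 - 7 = b^2 - 6*b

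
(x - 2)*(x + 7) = x^2 + 5*x - 14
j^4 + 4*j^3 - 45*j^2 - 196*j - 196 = (j - 7)*(j + 2)^2*(j + 7)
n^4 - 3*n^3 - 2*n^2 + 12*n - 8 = (n - 2)^2*(n - 1)*(n + 2)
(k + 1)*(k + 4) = k^2 + 5*k + 4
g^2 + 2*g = g*(g + 2)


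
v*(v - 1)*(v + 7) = v^3 + 6*v^2 - 7*v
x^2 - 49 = (x - 7)*(x + 7)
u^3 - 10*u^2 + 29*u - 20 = (u - 5)*(u - 4)*(u - 1)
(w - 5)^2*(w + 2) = w^3 - 8*w^2 + 5*w + 50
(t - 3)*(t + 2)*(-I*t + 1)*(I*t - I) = t^4 - 2*t^3 + I*t^3 - 5*t^2 - 2*I*t^2 + 6*t - 5*I*t + 6*I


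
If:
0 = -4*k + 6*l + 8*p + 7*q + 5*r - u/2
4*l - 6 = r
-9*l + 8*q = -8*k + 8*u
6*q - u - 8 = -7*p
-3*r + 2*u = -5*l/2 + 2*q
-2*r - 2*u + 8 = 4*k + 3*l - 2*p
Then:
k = 248/9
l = 56/9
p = 44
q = -503/9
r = 170/9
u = -106/3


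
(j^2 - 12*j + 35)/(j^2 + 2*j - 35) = (j - 7)/(j + 7)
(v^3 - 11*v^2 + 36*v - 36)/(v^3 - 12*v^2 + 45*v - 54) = (v - 2)/(v - 3)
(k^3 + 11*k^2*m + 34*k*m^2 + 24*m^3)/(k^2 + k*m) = k + 10*m + 24*m^2/k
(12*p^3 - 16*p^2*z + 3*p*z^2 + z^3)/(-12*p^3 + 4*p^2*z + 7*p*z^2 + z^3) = (-2*p + z)/(2*p + z)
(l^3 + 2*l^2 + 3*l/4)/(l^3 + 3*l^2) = (l^2 + 2*l + 3/4)/(l*(l + 3))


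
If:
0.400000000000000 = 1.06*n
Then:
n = 0.38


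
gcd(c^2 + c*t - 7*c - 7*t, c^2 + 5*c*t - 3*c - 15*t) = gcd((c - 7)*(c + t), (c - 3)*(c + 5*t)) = 1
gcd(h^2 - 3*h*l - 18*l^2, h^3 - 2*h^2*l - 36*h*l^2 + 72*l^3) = h - 6*l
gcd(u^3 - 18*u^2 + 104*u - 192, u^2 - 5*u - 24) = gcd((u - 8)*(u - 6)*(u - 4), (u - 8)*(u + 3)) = u - 8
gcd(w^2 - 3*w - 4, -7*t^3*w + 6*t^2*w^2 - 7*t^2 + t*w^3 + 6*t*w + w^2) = 1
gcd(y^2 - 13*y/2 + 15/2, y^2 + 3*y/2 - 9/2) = y - 3/2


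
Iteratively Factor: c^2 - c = (c - 1)*(c)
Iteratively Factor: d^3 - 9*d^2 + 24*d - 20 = (d - 2)*(d^2 - 7*d + 10) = (d - 5)*(d - 2)*(d - 2)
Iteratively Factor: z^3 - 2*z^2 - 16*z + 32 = (z - 4)*(z^2 + 2*z - 8) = (z - 4)*(z - 2)*(z + 4)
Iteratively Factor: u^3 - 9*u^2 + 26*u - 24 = (u - 4)*(u^2 - 5*u + 6) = (u - 4)*(u - 3)*(u - 2)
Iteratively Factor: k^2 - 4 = (k + 2)*(k - 2)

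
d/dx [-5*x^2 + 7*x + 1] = 7 - 10*x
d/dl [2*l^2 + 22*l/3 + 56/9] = 4*l + 22/3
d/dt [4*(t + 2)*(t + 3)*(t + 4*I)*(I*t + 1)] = 16*I*t^3 + t^2*(-36 + 60*I) + t*(-120 + 80*I) - 72 + 80*I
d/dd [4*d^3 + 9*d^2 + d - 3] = 12*d^2 + 18*d + 1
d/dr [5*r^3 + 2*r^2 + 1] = r*(15*r + 4)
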